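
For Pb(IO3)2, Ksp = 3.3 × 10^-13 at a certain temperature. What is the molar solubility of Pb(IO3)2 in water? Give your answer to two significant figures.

4.4e-5 M

Pb(IO3)2(s) ⇌ Pb^2+ + 2 IO3^-
Ksp = [Pb^2+][IO3^-]^2
For each mole of Pb(IO3)2 that dissolves: [Pb^2+] = s, [IO3^-] = 2s.
Substituting: Ksp = s(2s)^2 = 4s^3
s = (3.3 × 10^-13 / 4)^(1/3) = 4.4 × 10^-5 M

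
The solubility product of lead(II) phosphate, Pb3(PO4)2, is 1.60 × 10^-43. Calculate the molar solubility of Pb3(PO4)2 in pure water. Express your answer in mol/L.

s = 1.08 x 10^-9 M

Pb3(PO4)2(s) <=> 3 Pb^2+ + 2 PO4^3-
Ksp = [Pb^2+]^3[PO4^3-]^2
Let s = molar solubility. Then [Pb^2+] = 3s and [PO4^3-] = 2s.
Ksp = (3s)^3(2s)^2 = 108s^5
s = (1.60 × 10^-43 / 108)^(1/5) = 1.08 × 10^-9 M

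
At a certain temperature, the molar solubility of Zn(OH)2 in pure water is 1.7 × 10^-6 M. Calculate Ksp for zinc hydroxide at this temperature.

Zn(OH)2(s) ⇌ Zn^2+ + 2 OH^-
If s mol/L of Zn(OH)2 dissolves, [Zn^2+] = s and [OH^-] = 2s.
Ksp = [Zn^2+][OH^-]^2
Ksp = s(2s)^2 = 4s^3
With s = 1.7 × 10^-6: Ksp = 2.0 × 10^-17

Ksp = 2.0 × 10^-17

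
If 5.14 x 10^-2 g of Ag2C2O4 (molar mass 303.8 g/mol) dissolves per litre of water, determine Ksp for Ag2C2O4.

1.94e-11

Molar solubility s = (5.14 x 10^-2 g/L) / (303.8 g/mol) = 1.692 × 10^-4 M.
Ag2C2O4(s) ⇌ 2 Ag^+(aq) + C2O4^2-(aq)
With molar solubility s: [Ag^+] = 2s, [C2O4^2-] = s.
Ksp = [Ag^+]^2[C2O4^2-]
Ksp = (2s)^2s = 4s^3
With s = 1.692 × 10^-4: Ksp = 1.94 x 10^-11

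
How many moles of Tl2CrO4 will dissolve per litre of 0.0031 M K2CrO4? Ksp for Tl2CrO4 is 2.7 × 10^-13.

s = 4.7e-6 M

Tl2CrO4(s) ⇌ 2 Tl^+ + CrO4^2-
Ksp = [Tl^+]^2[CrO4^2-]
If s mol/L dissolves here, [Tl^+] = 2s, [CrO4^2-] = 0.0031 + s ≈ 0.0031 (common-ion effect: CrO4^2- is already 0.0031 M).
Ksp ≈ (2s)^2 × 0.0031
s = 4.7 × 10^-6 M
Check: s = 4.7 × 10^-6 ≪ 0.0031, so the approximation is valid.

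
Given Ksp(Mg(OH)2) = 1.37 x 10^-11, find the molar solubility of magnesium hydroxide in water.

Mg(OH)2(s) ⇌ Mg^2+ + 2 OH^-
Ksp = [Mg^2+][OH^-]^2
If s mol/L of Mg(OH)2 dissolves, [Mg^2+] = s and [OH^-] = 2s.
Ksp = s(2s)^2 = 4s^3
s^3 = 1.37 x 10^-11 / 4, so s = 1.51 × 10^-4 M

s = 1.51 × 10^-4 M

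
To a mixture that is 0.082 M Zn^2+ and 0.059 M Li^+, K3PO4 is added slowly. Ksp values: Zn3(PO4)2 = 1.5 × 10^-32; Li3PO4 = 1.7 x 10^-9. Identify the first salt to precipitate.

Zn3(PO4)2

Each salt begins to precipitate when Q = Ksp, i.e. when [PO4^3-] reaches its threshold.
For Zn3(PO4)2: 1.5 × 10^-32 = (0.082)^3 × [PO4^3-]^2  ⇒  [PO4^3-] = 5.2 x 10^-15 M.
For Li3PO4: 1.7 x 10^-9 = (0.059)^3 × [PO4^3-]  ⇒  [PO4^3-] = 8.3 × 10^-6 M.
The salt with the lower threshold [PO4^3-] precipitates first: Zn3(PO4)2.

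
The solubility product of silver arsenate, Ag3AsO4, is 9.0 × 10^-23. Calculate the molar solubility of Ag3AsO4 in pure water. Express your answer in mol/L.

s ≈ 1.4 × 10^-6 M

Ag3AsO4(s) <=> 3 Ag^+(aq) + AsO4^3-(aq)
Ksp = [Ag^+]^3[AsO4^3-]
With molar solubility s: [Ag^+] = 3s, [AsO4^3-] = s.
So Ksp = (3s)^3 × s = 27s^4
s^4 = 9.0 × 10^-23 / 27, so s = 1.4 x 10^-6 M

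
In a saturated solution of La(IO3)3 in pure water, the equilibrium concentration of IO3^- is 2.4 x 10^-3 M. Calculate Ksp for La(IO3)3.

1.1e-11

La(IO3)3(s) ⇌ La^3+(aq) + 3 IO3^-(aq)
Stoichiometry gives [La^3+] = (1/3)[IO3^-] = 8.00 × 10^-4 M.
Ksp = [La^3+][IO3^-]^3
Ksp = 8.00 × 10^-4 × (2.4 × 10^-3)^3 = 1.1 × 10^-11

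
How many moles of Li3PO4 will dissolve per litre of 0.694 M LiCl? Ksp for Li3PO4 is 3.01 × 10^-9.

Li3PO4(s) ⇌ 3 Li^+(aq) + PO4^3-(aq)
Ksp = [Li^+]^3[PO4^3-]
Let s be the molar solubility in this solution. [Li^+] = 0.694 + 3s ≈ 0.694, [PO4^3-] = s (Ksp is small, so little additional dissolves).
Ksp ≈ (0.694)^3 × s
s = 9.01 x 10^-9 M
Check: 3s = 2.7 x 10^-8 ≪ 0.694, so the approximation is valid.

s ≈ 9.01e-9 M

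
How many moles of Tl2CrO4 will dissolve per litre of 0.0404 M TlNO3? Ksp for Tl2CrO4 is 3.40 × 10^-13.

2.08 x 10^-10 M

Tl2CrO4(s) <=> 2 Tl^+(aq) + CrO4^2-(aq)
Ksp = [Tl^+]^2[CrO4^2-]
If s mol/L dissolves here, [Tl^+] = 0.0404 + 2s ≈ 0.0404, [CrO4^2-] = s (common-ion effect: Tl^+ is already 0.0404 M).
Ksp ≈ (0.0404)^2 × s
s = 2.08 × 10^-10 M
Check: 2s = 4.2 x 10^-10 ≪ 0.0404, so the approximation is valid.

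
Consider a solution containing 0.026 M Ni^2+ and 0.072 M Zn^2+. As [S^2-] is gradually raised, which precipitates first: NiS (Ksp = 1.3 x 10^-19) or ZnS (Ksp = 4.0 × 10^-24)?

Each salt begins to precipitate when Q = Ksp, i.e. when [S^2-] reaches its threshold.
For NiS: 1.3 x 10^-19 = 0.026 × [S^2-]  ⇒  [S^2-] = 5.0 × 10^-18 M.
For ZnS: 4.0 × 10^-24 = 0.072 × [S^2-]  ⇒  [S^2-] = 5.6 x 10^-23 M.
The salt with the lower threshold [S^2-] precipitates first: ZnS.

ZnS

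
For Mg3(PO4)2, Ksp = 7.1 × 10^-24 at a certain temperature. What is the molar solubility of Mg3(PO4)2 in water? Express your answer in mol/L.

9.2 × 10^-6 M

Mg3(PO4)2(s) ⇌ 3 Mg^2+ + 2 PO4^3-
Ksp = [Mg^2+]^3[PO4^3-]^2
With molar solubility s: [Mg^2+] = 3s, [PO4^3-] = 2s.
So Ksp = (3s)^3 × (2s)^2 = 108s^5
Solving, s = (7.1 × 10^-24/108)^(1/5) = 9.2 × 10^-6 M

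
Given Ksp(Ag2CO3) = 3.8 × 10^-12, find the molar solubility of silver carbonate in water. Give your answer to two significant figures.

Ag2CO3(s) <=> 2 Ag^+ + CO3^2-
Ksp = [Ag^+]^2[CO3^2-]
Let s = molar solubility. Then [Ag^+] = 2s and [CO3^2-] = s.
Ksp = (2s)^2s = 4s^3
s^3 = 3.8 × 10^-12 / 4, so s = 9.8 x 10^-5 M

s ≈ 9.8 x 10^-5 M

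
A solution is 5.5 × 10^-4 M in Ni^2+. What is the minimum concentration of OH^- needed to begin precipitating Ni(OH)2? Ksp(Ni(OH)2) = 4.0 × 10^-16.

Ni(OH)2(s) <=> Ni^2+ + 2 OH^-
Ksp = [Ni^2+][OH^-]^2
Precipitation begins when Q = Ksp. With [Ni^2+] = 5.5 × 10^-4 M:
4.0 × 10^-16 = (5.5 × 10^-4) × [OH^-]^2
[OH^-] = (4.0 × 10^-16 / 5.5 x 10^-4)^(1/2) = 8.5 × 10^-7 M

[OH^-] ≈ 8.5 x 10^-7 M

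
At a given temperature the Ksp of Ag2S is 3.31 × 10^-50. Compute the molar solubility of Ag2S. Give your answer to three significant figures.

s = 2.02e-17 M

Ag2S(s) ⇌ 2 Ag^+ + S^2-
Ksp = [Ag^+]^2[S^2-]
Let s = molar solubility. Then [Ag^+] = 2s and [S^2-] = s.
Substituting: Ksp = (2s)^2s = 4s^3
s^3 = 3.31 × 10^-50 / 4, so s = 2.02 × 10^-17 M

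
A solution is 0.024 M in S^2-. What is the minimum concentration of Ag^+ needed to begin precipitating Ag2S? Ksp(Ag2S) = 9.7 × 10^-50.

[Ag^+] = 2.0 × 10^-24 M

Ag2S(s) ⇌ 2 Ag^+ + S^2-
Ksp = [Ag^+]^2[S^2-]
Precipitation begins when Q = Ksp. With [S^2-] = 0.024 M:
9.7 × 10^-50 = (0.024) × [Ag^+]^2
[Ag^+] = (9.7 × 10^-50 / 2.4 × 10^-2)^(1/2) = 2.0 x 10^-24 M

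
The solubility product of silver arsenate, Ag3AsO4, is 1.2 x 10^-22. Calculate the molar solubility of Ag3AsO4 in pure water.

Ag3AsO4(s) <=> 3 Ag^+(aq) + AsO4^3-(aq)
Ksp = [Ag^+]^3[AsO4^3-]
With molar solubility s: [Ag^+] = 3s, [AsO4^3-] = s.
So Ksp = (3s)^3 × s = 27s^4
Solving, s = (1.2 x 10^-22/27)^(1/4) = 1.5 x 10^-6 M

s = 1.5e-6 M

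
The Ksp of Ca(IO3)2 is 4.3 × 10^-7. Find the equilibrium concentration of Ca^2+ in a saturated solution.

[Ca^2+] = 4.8e-3 M

Ca(IO3)2(s) <=> Ca^2+ + 2 IO3^-
Ksp = [Ca^2+][IO3^-]^2
If s mol/L of Ca(IO3)2 dissolves, [Ca^2+] = s and [IO3^-] = 2s.
So Ksp = s × (2s)^2 = 4s^3
s = (4.3 × 10^-7 / 4)^(1/3) = 4.75 × 10^-3 M
[Ca^2+] = s = 4.8 × 10^-3 M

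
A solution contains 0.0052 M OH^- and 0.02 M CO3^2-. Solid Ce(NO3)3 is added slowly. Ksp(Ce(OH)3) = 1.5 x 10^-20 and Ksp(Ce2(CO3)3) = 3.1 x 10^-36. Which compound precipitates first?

Ce2(CO3)3

Each salt begins to precipitate when Q = Ksp, i.e. when [Ce^3+] reaches its threshold.
For Ce(OH)3: 1.5 x 10^-20 = (0.0052)^3 × [Ce^3+]  ⇒  [Ce^3+] = 1.1 × 10^-13 M.
For Ce2(CO3)3: 3.1 x 10^-36 = (0.02)^3 × [Ce^3+]^2  ⇒  [Ce^3+] = 6.2 × 10^-16 M.
The salt with the lower threshold [Ce^3+] precipitates first: Ce2(CO3)3.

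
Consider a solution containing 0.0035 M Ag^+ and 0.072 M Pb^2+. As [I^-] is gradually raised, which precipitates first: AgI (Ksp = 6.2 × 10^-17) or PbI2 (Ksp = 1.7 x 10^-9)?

AgI

Precipitation of each salt starts when its ion product equals its Ksp.
For AgI: 6.2 × 10^-17 = 0.0035 × [I^-]  ⇒  [I^-] = 1.8 × 10^-14 M.
For PbI2: 1.7 x 10^-9 = 0.072 × [I^-]^2  ⇒  [I^-] = 1.5 × 10^-4 M.
The salt with the lower threshold [I^-] precipitates first: AgI.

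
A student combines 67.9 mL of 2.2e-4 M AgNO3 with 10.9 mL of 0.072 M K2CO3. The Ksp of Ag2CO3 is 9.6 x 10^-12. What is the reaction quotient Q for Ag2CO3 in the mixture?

Q = 3.6 × 10^-10

Total volume = 67.9 + 10.9 = 78.8 mL.
[Ag^+] = 2.2 x 10^-4 × (67.9/78.8) = 1.90 × 10^-4 M
[CO3^2-] = 7.2 × 10^-2 × (10.9/78.8) = 9.96 × 10^-3 M
Ag2CO3(s) <=> 2 Ag^+ + CO3^2-, so Q = [Ag^+]^2[CO3^2-]
Q = (1.90 × 10^-4)^2(9.96 × 10^-3) = 3.6 x 10^-10
Q > Ksp, so Ag2CO3 will precipitate.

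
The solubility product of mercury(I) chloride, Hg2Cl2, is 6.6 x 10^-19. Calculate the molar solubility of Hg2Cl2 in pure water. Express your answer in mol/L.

Hg2Cl2(s) ⇌ Hg2^2+(aq) + 2 Cl^-(aq)
Ksp = [Hg2^2+][Cl^-]^2
For each mole of Hg2Cl2 that dissolves: [Hg2^2+] = s, [Cl^-] = 2s.
Ksp = s(2s)^2 = 4s^3
Solving, s = (6.6 x 10^-19/4)^(1/3) = 5.5 × 10^-7 M

s = 5.5e-7 M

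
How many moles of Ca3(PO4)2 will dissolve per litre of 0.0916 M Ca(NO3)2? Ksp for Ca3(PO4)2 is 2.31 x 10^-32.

Ca3(PO4)2(s) <=> 3 Ca^2+ + 2 PO4^3-
Ksp = [Ca^2+]^3[PO4^3-]^2
If s mol/L dissolves here, [Ca^2+] = 0.0916 + 3s ≈ 0.0916, [PO4^3-] = 2s (Ksp is small, so little additional dissolves).
Ksp ≈ (0.0916)^3 × (2s)^2
s = 2.74 × 10^-15 M
Check: 3s = 8.2 x 10^-15 ≪ 0.0916, so the approximation is valid.

s = 2.74 x 10^-15 M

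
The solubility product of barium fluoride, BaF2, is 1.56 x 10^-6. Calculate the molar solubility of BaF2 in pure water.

BaF2(s) ⇌ Ba^2+ + 2 F^-
Ksp = [Ba^2+][F^-]^2
Let s = molar solubility. Then [Ba^2+] = s and [F^-] = 2s.
So Ksp = s × (2s)^2 = 4s^3
Solving, s = (1.56 x 10^-6/4)^(1/3) = 7.31 × 10^-3 M

7.31 × 10^-3 M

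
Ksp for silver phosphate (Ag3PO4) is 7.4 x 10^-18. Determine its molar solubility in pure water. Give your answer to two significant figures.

Ag3PO4(s) <=> 3 Ag^+(aq) + PO4^3-(aq)
Ksp = [Ag^+]^3[PO4^3-]
With molar solubility s: [Ag^+] = 3s, [PO4^3-] = s.
Ksp = (3s)^3s = 27s^4
s = (7.4 x 10^-18 / 27)^(1/4) = 2.3 × 10^-5 M

s ≈ 2.3e-5 M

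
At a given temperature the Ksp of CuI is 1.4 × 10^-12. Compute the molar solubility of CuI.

s = 1.2 × 10^-6 M

CuI(s) <=> Cu^+ + I^-
Ksp = [Cu^+][I^-]
Let s = molar solubility. Then [Cu^+] = s and [I^-] = s.
Ksp = (s)(s) = s^2
s = (1.4 × 10^-12)^(1/2) = 1.2 × 10^-6 M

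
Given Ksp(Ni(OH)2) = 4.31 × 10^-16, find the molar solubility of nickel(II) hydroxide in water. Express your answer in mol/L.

s = 4.76 × 10^-6 M

Ni(OH)2(s) ⇌ Ni^2+ + 2 OH^-
Ksp = [Ni^2+][OH^-]^2
If s mol/L of Ni(OH)2 dissolves, [Ni^2+] = s and [OH^-] = 2s.
Substituting: Ksp = s(2s)^2 = 4s^3
s = (4.31 × 10^-16 / 4)^(1/3) = 4.76 × 10^-6 M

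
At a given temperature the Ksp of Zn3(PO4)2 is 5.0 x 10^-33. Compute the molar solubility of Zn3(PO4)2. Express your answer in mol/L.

Zn3(PO4)2(s) ⇌ 3 Zn^2+(aq) + 2 PO4^3-(aq)
Ksp = [Zn^2+]^3[PO4^3-]^2
For each mole of Zn3(PO4)2 that dissolves: [Zn^2+] = 3s, [PO4^3-] = 2s.
Substituting: Ksp = (3s)^3(2s)^2 = 108s^5
s^5 = 5.0 x 10^-33 / 108, so s = 1.4 x 10^-7 M

s ≈ 1.4 × 10^-7 M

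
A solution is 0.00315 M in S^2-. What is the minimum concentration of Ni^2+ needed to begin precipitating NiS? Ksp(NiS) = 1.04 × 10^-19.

NiS(s) ⇌ Ni^2+(aq) + S^2-(aq)
Ksp = [Ni^2+][S^2-]
Precipitation begins when Q = Ksp. With [S^2-] = 0.00315 M:
1.04 × 10^-19 = (0.00315) × [Ni^2+]
[Ni^2+] = (1.04 × 10^-19 / 3.15 × 10^-3) = 3.30 × 10^-17 M

[Ni^2+] = 3.30 × 10^-17 M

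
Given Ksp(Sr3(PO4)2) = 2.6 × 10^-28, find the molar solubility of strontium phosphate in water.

Sr3(PO4)2(s) ⇌ 3 Sr^2+ + 2 PO4^3-
Ksp = [Sr^2+]^3[PO4^3-]^2
Let s = molar solubility. Then [Sr^2+] = 3s and [PO4^3-] = 2s.
Ksp = (3s)^3(2s)^2 = 108s^5
Solving, s = (2.6 × 10^-28/108)^(1/5) = 1.2 x 10^-6 M

1.2 x 10^-6 M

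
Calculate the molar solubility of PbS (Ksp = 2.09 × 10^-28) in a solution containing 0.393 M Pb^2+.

s ≈ 5.32e-28 M

PbS(s) ⇌ Pb^2+ + S^2-
Ksp = [Pb^2+][S^2-]
Let s be the molar solubility in this solution. [Pb^2+] = 0.393 + s ≈ 0.393, [S^2-] = s (since the Pb^2+ already present dominates).
Ksp ≈ 0.393 × s
s = 5.32 × 10^-28 M
Check: s = 5.3 × 10^-28 ≪ 0.393, so the approximation is valid.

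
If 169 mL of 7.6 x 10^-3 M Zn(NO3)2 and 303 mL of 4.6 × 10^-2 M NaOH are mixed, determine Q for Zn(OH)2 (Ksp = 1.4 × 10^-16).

Total volume = 169 + 303 = 472 mL.
[Zn^2+] = 7.6 x 10^-3 × (169/472) = 2.72 x 10^-3 M
[OH^-] = 4.6 × 10^-2 × (303/472) = 2.95 × 10^-2 M
Zn(OH)2(s) ⇌ Zn^2+(aq) + 2 OH^-(aq), so Q = [Zn^2+][OH^-]^2
Q = (2.72 × 10^-3)(2.95 × 10^-2)^2 = 2.4 × 10^-6
Q > Ksp, so Zn(OH)2 will precipitate.

2.4 × 10^-6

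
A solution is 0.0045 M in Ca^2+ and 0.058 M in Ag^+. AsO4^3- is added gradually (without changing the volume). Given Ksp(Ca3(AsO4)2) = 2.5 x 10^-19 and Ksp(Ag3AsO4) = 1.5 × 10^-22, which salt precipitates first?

Each salt begins to precipitate when Q = Ksp, i.e. when [AsO4^3-] reaches its threshold.
For Ca3(AsO4)2: 2.5 x 10^-19 = (0.0045)^3 × [AsO4^3-]^2  ⇒  [AsO4^3-] = 1.7 × 10^-6 M.
For Ag3AsO4: 1.5 × 10^-22 = (0.058)^3 × [AsO4^3-]  ⇒  [AsO4^3-] = 7.7 × 10^-19 M.
The salt with the lower threshold [AsO4^3-] precipitates first: Ag3AsO4.

Ag3AsO4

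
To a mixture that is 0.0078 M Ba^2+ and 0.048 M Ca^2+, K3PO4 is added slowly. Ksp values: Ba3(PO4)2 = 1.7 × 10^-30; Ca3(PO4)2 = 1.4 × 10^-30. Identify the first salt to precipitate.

Each salt begins to precipitate when Q = Ksp, i.e. when [PO4^3-] reaches its threshold.
For Ba3(PO4)2: 1.7 × 10^-30 = (0.0078)^3 × [PO4^3-]^2  ⇒  [PO4^3-] = 1.9 × 10^-12 M.
For Ca3(PO4)2: 1.4 × 10^-30 = (0.048)^3 × [PO4^3-]^2  ⇒  [PO4^3-] = 1.1 × 10^-13 M.
The salt with the lower threshold [PO4^3-] precipitates first: Ca3(PO4)2.

Ca3(PO4)2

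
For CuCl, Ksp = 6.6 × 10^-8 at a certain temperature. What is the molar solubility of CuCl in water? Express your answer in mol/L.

CuCl(s) ⇌ Cu^+ + Cl^-
Ksp = [Cu^+][Cl^-]
With molar solubility s: [Cu^+] = s, [Cl^-] = s.
Ksp = s^2
s = √(6.6 × 10^-8) = 2.6 × 10^-4 M

s ≈ 2.6e-4 M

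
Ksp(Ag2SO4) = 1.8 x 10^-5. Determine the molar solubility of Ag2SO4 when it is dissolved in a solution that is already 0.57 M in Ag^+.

Ag2SO4(s) ⇌ 2 Ag^+ + SO4^2-
Ksp = [Ag^+]^2[SO4^2-]
Let s be the molar solubility in this solution. [Ag^+] = 0.57 + 2s ≈ 0.57, [SO4^2-] = s (Ksp is small, so little additional dissolves).
Ksp ≈ (0.57)^2 × s
s = 5.5 x 10^-5 M
Check: 2s = 1.1 × 10^-4 ≪ 0.57, so the approximation is valid.

s ≈ 5.5 × 10^-5 M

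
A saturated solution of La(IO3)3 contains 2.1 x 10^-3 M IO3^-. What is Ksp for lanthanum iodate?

La(IO3)3(s) ⇌ La^3+ + 3 IO3^-
Stoichiometry gives [La^3+] = (1/3)[IO3^-] = 7.00 × 10^-4 M.
Ksp = [La^3+][IO3^-]^3
Ksp = 7.00 × 10^-4 × (2.1 x 10^-3)^3 = 6.5 x 10^-12

Ksp ≈ 6.5 x 10^-12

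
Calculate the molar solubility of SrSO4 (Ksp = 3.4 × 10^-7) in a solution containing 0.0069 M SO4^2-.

SrSO4(s) <=> Sr^2+(aq) + SO4^2-(aq)
Ksp = [Sr^2+][SO4^2-]
Let s = moles of SrSO4 that dissolve per litre. [Sr^2+] = s, [SO4^2-] = 0.0069 + s ≈ 0.0069 (Ksp is small, so little additional dissolves).
Ksp ≈ s × 0.0069
s = 4.9 x 10^-5 M
Check: s = 4.9 x 10^-5 ≪ 0.0069, so the approximation is valid.

s = 4.9e-5 M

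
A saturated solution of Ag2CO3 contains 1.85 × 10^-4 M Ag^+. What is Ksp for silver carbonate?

Ag2CO3(s) ⇌ 2 Ag^+ + CO3^2-
Stoichiometry gives [CO3^2-] = (1/2)[Ag^+] = 9.250 × 10^-5 M.
Ksp = [Ag^+]^2[CO3^2-]
Ksp = (1.85 × 10^-4)^2 × 9.250 x 10^-5 = 3.17 x 10^-12

Ksp = 3.17 x 10^-12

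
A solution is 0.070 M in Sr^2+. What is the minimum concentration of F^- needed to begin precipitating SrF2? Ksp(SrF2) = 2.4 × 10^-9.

[F^-] ≈ 1.9 × 10^-4 M

SrF2(s) <=> Sr^2+ + 2 F^-
Ksp = [Sr^2+][F^-]^2
Precipitation begins when Q = Ksp. With [Sr^2+] = 0.070 M:
2.4 × 10^-9 = (0.070) × [F^-]^2
[F^-] = (2.4 × 10^-9 / 7.0 × 10^-2)^(1/2) = 1.9 x 10^-4 M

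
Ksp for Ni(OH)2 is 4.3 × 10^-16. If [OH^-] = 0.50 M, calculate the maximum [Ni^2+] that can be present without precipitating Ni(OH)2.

[Ni^2+] = 1.7e-15 M

Ni(OH)2(s) ⇌ Ni^2+(aq) + 2 OH^-(aq)
Ksp = [Ni^2+][OH^-]^2
Precipitation begins when Q = Ksp. With [OH^-] = 0.50 M:
4.3 × 10^-16 = (0.50)^2 × [Ni^2+]
[Ni^2+] = (4.3 × 10^-16 / 2.50 × 10^-1) = 1.7 x 10^-15 M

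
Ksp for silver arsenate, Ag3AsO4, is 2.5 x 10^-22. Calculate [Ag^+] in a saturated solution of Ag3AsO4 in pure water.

[Ag^+] = 5.2 × 10^-6 M

Ag3AsO4(s) ⇌ 3 Ag^+ + AsO4^3-
Ksp = [Ag^+]^3[AsO4^3-]
For each mole of Ag3AsO4 that dissolves: [Ag^+] = 3s, [AsO4^3-] = s.
So Ksp = (3s)^3 × s = 27s^4
Solving, s = (2.5 x 10^-22/27)^(1/4) = 1.74 × 10^-6 M
[Ag^+] = 3s = 5.2 x 10^-6 M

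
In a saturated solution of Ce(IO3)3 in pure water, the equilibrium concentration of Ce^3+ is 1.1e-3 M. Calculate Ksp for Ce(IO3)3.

Ksp ≈ 4.0e-11

Ce(IO3)3(s) ⇌ Ce^3+(aq) + 3 IO3^-(aq)
Stoichiometry gives [IO3^-] = (3/1)[Ce^3+] = 3.30 x 10^-3 M.
Ksp = [Ce^3+][IO3^-]^3
Ksp = 1.1 × 10^-3 × (3.30 × 10^-3)^3 = 4.0 × 10^-11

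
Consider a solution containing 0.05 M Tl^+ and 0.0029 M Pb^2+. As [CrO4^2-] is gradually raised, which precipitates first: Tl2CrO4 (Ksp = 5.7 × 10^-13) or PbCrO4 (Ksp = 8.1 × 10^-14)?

Each salt begins to precipitate when Q = Ksp, i.e. when [CrO4^2-] reaches its threshold.
For Tl2CrO4: 5.7 × 10^-13 = (0.05)^2 × [CrO4^2-]  ⇒  [CrO4^2-] = 2.3 x 10^-10 M.
For PbCrO4: 8.1 × 10^-14 = 0.0029 × [CrO4^2-]  ⇒  [CrO4^2-] = 2.8 × 10^-11 M.
The salt with the lower threshold [CrO4^2-] precipitates first: PbCrO4.

PbCrO4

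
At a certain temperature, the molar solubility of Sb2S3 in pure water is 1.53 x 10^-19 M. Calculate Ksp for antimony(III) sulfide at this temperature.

Ksp = 9.05 x 10^-93

Sb2S3(s) ⇌ 2 Sb^3+ + 3 S^2-
Let s = molar solubility. Then [Sb^3+] = 2s and [S^2-] = 3s.
Ksp = [Sb^3+]^2[S^2-]^3
Ksp = (2s)^2(3s)^3 = 108s^5
Ksp = 108 × (1.53 × 10^-19)^5 = 9.05 × 10^-93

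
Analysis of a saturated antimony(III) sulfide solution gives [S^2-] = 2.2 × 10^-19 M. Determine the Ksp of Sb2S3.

Ksp ≈ 2.3 × 10^-94

Sb2S3(s) ⇌ 2 Sb^3+(aq) + 3 S^2-(aq)
Stoichiometry gives [Sb^3+] = (2/3)[S^2-] = 1.47 x 10^-19 M.
Ksp = [Sb^3+]^2[S^2-]^3
Ksp = (1.47 x 10^-19)^2 × (2.2 × 10^-19)^3 = 2.3 × 10^-94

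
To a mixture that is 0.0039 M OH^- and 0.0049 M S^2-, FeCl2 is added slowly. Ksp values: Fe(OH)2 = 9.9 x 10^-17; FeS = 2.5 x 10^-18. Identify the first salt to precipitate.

FeS

Precipitation of each salt starts when its ion product equals its Ksp.
For Fe(OH)2: 9.9 x 10^-17 = (0.0039)^2 × [Fe^2+]  ⇒  [Fe^2+] = 6.5 x 10^-12 M.
For FeS: 2.5 x 10^-18 = 0.0049 × [Fe^2+]  ⇒  [Fe^2+] = 5.1 x 10^-16 M.
The salt with the lower threshold [Fe^2+] precipitates first: FeS.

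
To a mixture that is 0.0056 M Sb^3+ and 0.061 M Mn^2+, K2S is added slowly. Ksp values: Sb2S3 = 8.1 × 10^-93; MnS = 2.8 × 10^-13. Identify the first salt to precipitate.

Sb2S3

Precipitation of each salt starts when its ion product equals its Ksp.
For Sb2S3: 8.1 × 10^-93 = (0.0056)^2 × [S^2-]^3  ⇒  [S^2-] = 6.4 x 10^-30 M.
For MnS: 2.8 × 10^-13 = 0.061 × [S^2-]  ⇒  [S^2-] = 4.6 × 10^-12 M.
The salt with the lower threshold [S^2-] precipitates first: Sb2S3.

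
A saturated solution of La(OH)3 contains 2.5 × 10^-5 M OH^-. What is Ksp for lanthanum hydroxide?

Ksp ≈ 1.3 × 10^-19

La(OH)3(s) ⇌ La^3+ + 3 OH^-
Stoichiometry gives [La^3+] = (1/3)[OH^-] = 8.33 × 10^-6 M.
Ksp = [La^3+][OH^-]^3
Ksp = 8.33 × 10^-6 × (2.5 x 10^-5)^3 = 1.3 × 10^-19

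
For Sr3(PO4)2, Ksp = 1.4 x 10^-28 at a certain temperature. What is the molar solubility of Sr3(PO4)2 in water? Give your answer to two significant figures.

1.1 × 10^-6 M

Sr3(PO4)2(s) ⇌ 3 Sr^2+(aq) + 2 PO4^3-(aq)
Ksp = [Sr^2+]^3[PO4^3-]^2
With molar solubility s: [Sr^2+] = 3s, [PO4^3-] = 2s.
Substituting: Ksp = (3s)^3(2s)^2 = 108s^5
s^5 = 1.4 x 10^-28 / 108, so s = 1.1 × 10^-6 M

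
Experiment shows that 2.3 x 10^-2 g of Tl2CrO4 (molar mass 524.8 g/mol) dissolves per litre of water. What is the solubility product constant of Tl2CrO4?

Ksp = 3.4 × 10^-13

Molar solubility s = (2.3 × 10^-2 g/L) / (524.8 g/mol) = 4.38 x 10^-5 M.
Tl2CrO4(s) ⇌ 2 Tl^+(aq) + CrO4^2-(aq)
Let s = molar solubility. Then [Tl^+] = 2s and [CrO4^2-] = s.
Ksp = [Tl^+]^2[CrO4^2-]
Substituting: Ksp = (2s)^2s = 4s^3
With s = 4.38 × 10^-5: Ksp = 3.4 × 10^-13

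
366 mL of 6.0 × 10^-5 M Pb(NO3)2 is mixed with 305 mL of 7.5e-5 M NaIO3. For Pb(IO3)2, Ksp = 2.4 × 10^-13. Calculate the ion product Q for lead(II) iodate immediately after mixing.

Total volume = 366 + 305 = 671 mL.
[Pb^2+] = 6.0 × 10^-5 × (366/671) = 3.27 × 10^-5 M
[IO3^-] = 7.5 × 10^-5 × (305/671) = 3.41 × 10^-5 M
Pb(IO3)2(s) ⇌ Pb^2+(aq) + 2 IO3^-(aq), so Q = [Pb^2+][IO3^-]^2
Q = (3.27 x 10^-5)(3.41 × 10^-5)^2 = 3.8 x 10^-14
Q < Ksp, so no precipitate of Pb(IO3)2 forms.

Q = 3.8 × 10^-14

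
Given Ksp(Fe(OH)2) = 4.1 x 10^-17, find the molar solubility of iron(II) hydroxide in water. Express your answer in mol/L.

s ≈ 2.2e-6 M

Fe(OH)2(s) <=> Fe^2+ + 2 OH^-
Ksp = [Fe^2+][OH^-]^2
If s mol/L of Fe(OH)2 dissolves, [Fe^2+] = s and [OH^-] = 2s.
Ksp = s(2s)^2 = 4s^3
Solving, s = (4.1 x 10^-17/4)^(1/3) = 2.2 × 10^-6 M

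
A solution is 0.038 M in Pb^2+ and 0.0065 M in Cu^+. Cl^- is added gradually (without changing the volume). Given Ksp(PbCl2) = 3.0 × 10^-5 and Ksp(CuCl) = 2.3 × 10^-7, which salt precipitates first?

CuCl

Each salt begins to precipitate when Q = Ksp, i.e. when [Cl^-] reaches its threshold.
For PbCl2: 3.0 × 10^-5 = 0.038 × [Cl^-]^2  ⇒  [Cl^-] = 2.8 x 10^-2 M.
For CuCl: 2.3 × 10^-7 = 0.0065 × [Cl^-]  ⇒  [Cl^-] = 3.5 × 10^-5 M.
The salt with the lower threshold [Cl^-] precipitates first: CuCl.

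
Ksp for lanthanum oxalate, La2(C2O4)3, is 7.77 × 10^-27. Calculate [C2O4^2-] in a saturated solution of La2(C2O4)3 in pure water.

[C2O4^2-] = 7.06e-6 M

La2(C2O4)3(s) ⇌ 2 La^3+(aq) + 3 C2O4^2-(aq)
Ksp = [La^3+]^2[C2O4^2-]^3
With molar solubility s: [La^3+] = 2s, [C2O4^2-] = 3s.
Substituting: Ksp = (2s)^2(3s)^3 = 108s^5
Solving, s = (7.77 × 10^-27/108)^(1/5) = 2.352 × 10^-6 M
[C2O4^2-] = 3s = 7.06 × 10^-6 M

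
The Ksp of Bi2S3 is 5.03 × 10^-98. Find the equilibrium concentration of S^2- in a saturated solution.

4.08 × 10^-20 M

Bi2S3(s) ⇌ 2 Bi^3+(aq) + 3 S^2-(aq)
Ksp = [Bi^3+]^2[S^2-]^3
With molar solubility s: [Bi^3+] = 2s, [S^2-] = 3s.
Substituting: Ksp = (2s)^2(3s)^3 = 108s^5
s = (5.03 × 10^-98 / 108)^(1/5) = 1.360 × 10^-20 M
[S^2-] = 3s = 4.08 × 10^-20 M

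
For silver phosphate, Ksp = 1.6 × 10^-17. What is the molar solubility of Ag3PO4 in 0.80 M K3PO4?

Ag3PO4(s) <=> 3 Ag^+ + PO4^3-
Ksp = [Ag^+]^3[PO4^3-]
If s mol/L dissolves here, [Ag^+] = 3s, [PO4^3-] = 0.80 + s ≈ 0.80 (common-ion effect: PO4^3- is already 0.80 M).
Ksp ≈ (3s)^3 × 0.80
s = 9.0 × 10^-7 M
Check: s = 9.0 × 10^-7 ≪ 0.80, so the approximation is valid.

s = 9.0e-7 M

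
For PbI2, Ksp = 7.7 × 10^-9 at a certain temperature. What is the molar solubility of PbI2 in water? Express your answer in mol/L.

PbI2(s) ⇌ Pb^2+(aq) + 2 I^-(aq)
Ksp = [Pb^2+][I^-]^2
For each mole of PbI2 that dissolves: [Pb^2+] = s, [I^-] = 2s.
So Ksp = s × (2s)^2 = 4s^3
s^3 = 7.7 × 10^-9 / 4, so s = 1.2 x 10^-3 M

1.2 × 10^-3 M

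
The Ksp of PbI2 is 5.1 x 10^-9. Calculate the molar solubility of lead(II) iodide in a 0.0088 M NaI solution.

PbI2(s) ⇌ Pb^2+(aq) + 2 I^-(aq)
Ksp = [Pb^2+][I^-]^2
Let s = moles of PbI2 that dissolve per litre. [Pb^2+] = s, [I^-] = 0.0088 + 2s ≈ 0.0088 (common-ion effect: I^- is already 0.0088 M).
Ksp ≈ s × (0.0088)^2
s = 6.6 × 10^-5 M
Check: 2s = 1.3 x 10^-4 ≪ 0.0088, so the approximation is valid.

s ≈ 6.6 × 10^-5 M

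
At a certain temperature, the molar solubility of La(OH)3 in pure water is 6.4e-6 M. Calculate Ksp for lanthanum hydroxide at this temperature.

Ksp ≈ 4.5 x 10^-20

La(OH)3(s) ⇌ La^3+(aq) + 3 OH^-(aq)
If s mol/L of La(OH)3 dissolves, [La^3+] = s and [OH^-] = 3s.
Ksp = [La^3+][OH^-]^3
Substituting: Ksp = s(3s)^3 = 27s^4
Ksp = 27 × (6.4 × 10^-6)^4 = 4.5 × 10^-20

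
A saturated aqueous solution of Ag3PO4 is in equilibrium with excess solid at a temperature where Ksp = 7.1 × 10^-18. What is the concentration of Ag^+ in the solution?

Ag3PO4(s) ⇌ 3 Ag^+ + PO4^3-
Ksp = [Ag^+]^3[PO4^3-]
If s mol/L of Ag3PO4 dissolves, [Ag^+] = 3s and [PO4^3-] = s.
Ksp = (3s)^3s = 27s^4
s^4 = 7.1 × 10^-18 / 27, so s = 2.26 × 10^-5 M
[Ag^+] = 3s = 6.8 × 10^-5 M

[Ag^+] ≈ 6.8e-5 M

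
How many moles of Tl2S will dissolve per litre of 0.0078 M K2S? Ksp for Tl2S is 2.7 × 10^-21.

s = 2.9 × 10^-10 M

Tl2S(s) <=> 2 Tl^+(aq) + S^2-(aq)
Ksp = [Tl^+]^2[S^2-]
Let s = moles of Tl2S that dissolve per litre. [Tl^+] = 2s, [S^2-] = 0.0078 + s ≈ 0.0078 (common-ion effect: S^2- is already 0.0078 M).
Ksp ≈ (2s)^2 × 0.0078
s = 2.9 x 10^-10 M
Check: s = 2.9 x 10^-10 ≪ 0.0078, so the approximation is valid.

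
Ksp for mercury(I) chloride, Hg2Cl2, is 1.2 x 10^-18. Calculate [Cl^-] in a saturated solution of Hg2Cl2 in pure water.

[Cl^-] = 1.3e-6 M

Hg2Cl2(s) <=> Hg2^2+ + 2 Cl^-
Ksp = [Hg2^2+][Cl^-]^2
With molar solubility s: [Hg2^2+] = s, [Cl^-] = 2s.
Substituting: Ksp = s(2s)^2 = 4s^3
Solving, s = (1.2 x 10^-18/4)^(1/3) = 6.69 × 10^-7 M
[Cl^-] = 2s = 1.3 × 10^-6 M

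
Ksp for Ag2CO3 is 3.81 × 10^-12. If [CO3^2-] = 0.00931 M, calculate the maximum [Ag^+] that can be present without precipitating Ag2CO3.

2.02 x 10^-5 M

Ag2CO3(s) ⇌ 2 Ag^+(aq) + CO3^2-(aq)
Ksp = [Ag^+]^2[CO3^2-]
Precipitation begins when Q = Ksp. With [CO3^2-] = 0.00931 M:
3.81 × 10^-12 = (0.00931) × [Ag^+]^2
[Ag^+] = (3.81 × 10^-12 / 9.31 × 10^-3)^(1/2) = 2.02 × 10^-5 M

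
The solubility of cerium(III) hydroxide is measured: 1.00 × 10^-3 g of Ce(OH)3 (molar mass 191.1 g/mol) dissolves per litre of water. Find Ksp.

Molar solubility s = (1.00 × 10^-3 g/L) / (191.1 g/mol) = 5.233 × 10^-6 M.
Ce(OH)3(s) ⇌ Ce^3+(aq) + 3 OH^-(aq)
If s mol/L of Ce(OH)3 dissolves, [Ce^3+] = s and [OH^-] = 3s.
Ksp = [Ce^3+][OH^-]^3
Ksp = s(3s)^3 = 27s^4
Ksp = 27 × (5.233 × 10^-6)^4 = 2.02 × 10^-20

2.02e-20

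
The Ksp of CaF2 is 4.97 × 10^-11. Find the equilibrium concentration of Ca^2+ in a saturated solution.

[Ca^2+] = 2.32e-4 M

CaF2(s) <=> Ca^2+(aq) + 2 F^-(aq)
Ksp = [Ca^2+][F^-]^2
For each mole of CaF2 that dissolves: [Ca^2+] = s, [F^-] = 2s.
Ksp = s(2s)^2 = 4s^3
Solving, s = (4.97 × 10^-11/4)^(1/3) = 2.316 × 10^-4 M
[Ca^2+] = s = 2.32 × 10^-4 M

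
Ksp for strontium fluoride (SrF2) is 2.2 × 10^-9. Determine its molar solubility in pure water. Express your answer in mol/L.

s = 8.2 × 10^-4 M

SrF2(s) ⇌ Sr^2+ + 2 F^-
Ksp = [Sr^2+][F^-]^2
With molar solubility s: [Sr^2+] = s, [F^-] = 2s.
Ksp = s(2s)^2 = 4s^3
Solving, s = (2.2 × 10^-9/4)^(1/3) = 8.2 × 10^-4 M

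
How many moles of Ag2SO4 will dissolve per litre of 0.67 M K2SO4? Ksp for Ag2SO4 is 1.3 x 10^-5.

Ag2SO4(s) ⇌ 2 Ag^+(aq) + SO4^2-(aq)
Ksp = [Ag^+]^2[SO4^2-]
If s mol/L dissolves here, [Ag^+] = 2s, [SO4^2-] = 0.67 + s ≈ 0.67 (common-ion effect: SO4^2- is already 0.67 M).
Ksp ≈ (2s)^2 × 0.67
s = 2.2 × 10^-3 M
Check: s = 2.2 × 10^-3 ≪ 0.67, so the approximation is valid.

2.2 × 10^-3 M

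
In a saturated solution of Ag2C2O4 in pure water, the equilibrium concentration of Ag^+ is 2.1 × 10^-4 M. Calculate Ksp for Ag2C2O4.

Ag2C2O4(s) <=> 2 Ag^+ + C2O4^2-
Stoichiometry gives [C2O4^2-] = (1/2)[Ag^+] = 1.05 × 10^-4 M.
Ksp = [Ag^+]^2[C2O4^2-]
Ksp = (2.1 × 10^-4)^2 × 1.05 x 10^-4 = 4.6 × 10^-12

Ksp ≈ 4.6 x 10^-12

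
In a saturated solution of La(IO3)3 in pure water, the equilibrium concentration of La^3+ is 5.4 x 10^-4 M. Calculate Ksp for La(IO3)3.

Ksp = 2.3 × 10^-12

La(IO3)3(s) ⇌ La^3+(aq) + 3 IO3^-(aq)
Stoichiometry gives [IO3^-] = (3/1)[La^3+] = 1.62 × 10^-3 M.
Ksp = [La^3+][IO3^-]^3
Ksp = 5.4 × 10^-4 × (1.62 × 10^-3)^3 = 2.3 × 10^-12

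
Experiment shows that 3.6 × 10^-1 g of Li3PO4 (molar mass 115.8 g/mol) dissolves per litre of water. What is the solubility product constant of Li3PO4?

2.5 × 10^-9

Molar solubility s = (3.6 × 10^-1 g/L) / (115.8 g/mol) = 3.11 × 10^-3 M.
Li3PO4(s) <=> 3 Li^+(aq) + PO4^3-(aq)
Let s = molar solubility. Then [Li^+] = 3s and [PO4^3-] = s.
Ksp = [Li^+]^3[PO4^3-]
So Ksp = (3s)^3 × s = 27s^4
Ksp = 27 × (3.11 x 10^-3)^4 = 2.5 × 10^-9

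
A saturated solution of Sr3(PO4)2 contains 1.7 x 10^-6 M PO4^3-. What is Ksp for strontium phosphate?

Ksp = 4.8 x 10^-29

Sr3(PO4)2(s) ⇌ 3 Sr^2+ + 2 PO4^3-
Stoichiometry gives [Sr^2+] = (3/2)[PO4^3-] = 2.55 x 10^-6 M.
Ksp = [Sr^2+]^3[PO4^3-]^2
Ksp = (2.55 × 10^-6)^3 × (1.7 × 10^-6)^2 = 4.8 × 10^-29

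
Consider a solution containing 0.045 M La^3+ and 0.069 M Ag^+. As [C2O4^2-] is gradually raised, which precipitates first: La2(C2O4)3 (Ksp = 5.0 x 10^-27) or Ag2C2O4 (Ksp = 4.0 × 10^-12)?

Precipitation of each salt starts when its ion product equals its Ksp.
For La2(C2O4)3: 5.0 x 10^-27 = (0.045)^2 × [C2O4^2-]^3  ⇒  [C2O4^2-] = 1.4 x 10^-8 M.
For Ag2C2O4: 4.0 × 10^-12 = (0.069)^2 × [C2O4^2-]  ⇒  [C2O4^2-] = 8.4 × 10^-10 M.
The salt with the lower threshold [C2O4^2-] precipitates first: Ag2C2O4.

Ag2C2O4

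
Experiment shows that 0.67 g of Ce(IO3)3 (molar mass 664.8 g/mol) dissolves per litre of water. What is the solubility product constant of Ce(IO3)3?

Ksp = 2.8 × 10^-11

Molar solubility s = (6.7 × 10^-1 g/L) / (664.8 g/mol) = 1.01 × 10^-3 M.
Ce(IO3)3(s) <=> Ce^3+ + 3 IO3^-
If s mol/L of Ce(IO3)3 dissolves, [Ce^3+] = s and [IO3^-] = 3s.
Ksp = [Ce^3+][IO3^-]^3
So Ksp = s × (3s)^3 = 27s^4
With s = 1.01 × 10^-3: Ksp = 2.8 x 10^-11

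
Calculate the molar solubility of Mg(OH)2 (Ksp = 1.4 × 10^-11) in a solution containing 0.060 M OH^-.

Mg(OH)2(s) <=> Mg^2+ + 2 OH^-
Ksp = [Mg^2+][OH^-]^2
Let s be the molar solubility in this solution. [Mg^2+] = s, [OH^-] = 0.060 + 2s ≈ 0.060 (since the OH^- already present dominates).
Ksp ≈ s × (0.060)^2
s = 3.9 x 10^-9 M
Check: 2s = 7.8 × 10^-9 ≪ 0.060, so the approximation is valid.

3.9 x 10^-9 M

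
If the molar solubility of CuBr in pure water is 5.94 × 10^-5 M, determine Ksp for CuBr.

CuBr(s) ⇌ Cu^+(aq) + Br^-(aq)
If s mol/L of CuBr dissolves, [Cu^+] = s and [Br^-] = s.
Ksp = [Cu^+][Br^-]
Ksp = (s)(s) = s^2
With s = 5.94 × 10^-5: Ksp = 3.53 × 10^-9

3.53 × 10^-9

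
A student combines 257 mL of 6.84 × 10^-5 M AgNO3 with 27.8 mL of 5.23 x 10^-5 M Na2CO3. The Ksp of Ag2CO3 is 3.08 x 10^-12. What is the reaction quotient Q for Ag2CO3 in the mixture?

Q ≈ 1.94e-14

Total volume = 257 + 27.8 = 284.8 mL.
[Ag^+] = 6.84 × 10^-5 × (257/284.8) = 6.172 × 10^-5 M
[CO3^2-] = 5.23 × 10^-5 × (27.8/284.8) = 5.105 × 10^-6 M
Ag2CO3(s) ⇌ 2 Ag^+(aq) + CO3^2-(aq), so Q = [Ag^+]^2[CO3^2-]
Q = (6.172 × 10^-5)^2(5.105 × 10^-6) = 1.94 × 10^-14
Q < Ksp, so no precipitate of Ag2CO3 forms.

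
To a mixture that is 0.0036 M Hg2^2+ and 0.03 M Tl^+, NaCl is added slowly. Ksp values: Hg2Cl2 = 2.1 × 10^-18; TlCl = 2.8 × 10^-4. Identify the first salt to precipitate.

Hg2Cl2

Precipitation of each salt starts when its ion product equals its Ksp.
For Hg2Cl2: 2.1 × 10^-18 = 0.0036 × [Cl^-]^2  ⇒  [Cl^-] = 2.4 × 10^-8 M.
For TlCl: 2.8 × 10^-4 = 0.03 × [Cl^-]  ⇒  [Cl^-] = 9.3 x 10^-3 M.
The salt with the lower threshold [Cl^-] precipitates first: Hg2Cl2.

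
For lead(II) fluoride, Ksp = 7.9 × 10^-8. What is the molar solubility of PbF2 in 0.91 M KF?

9.5 x 10^-8 M

PbF2(s) <=> Pb^2+(aq) + 2 F^-(aq)
Ksp = [Pb^2+][F^-]^2
Let s be the molar solubility in this solution. [Pb^2+] = s, [F^-] = 0.91 + 2s ≈ 0.91 (common-ion effect: F^- is already 0.91 M).
Ksp ≈ s × (0.91)^2
s = 9.5 x 10^-8 M
Check: 2s = 1.9 × 10^-7 ≪ 0.91, so the approximation is valid.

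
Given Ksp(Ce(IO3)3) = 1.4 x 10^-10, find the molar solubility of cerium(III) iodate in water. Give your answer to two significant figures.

s ≈ 1.5 x 10^-3 M

Ce(IO3)3(s) <=> Ce^3+ + 3 IO3^-
Ksp = [Ce^3+][IO3^-]^3
For each mole of Ce(IO3)3 that dissolves: [Ce^3+] = s, [IO3^-] = 3s.
Substituting: Ksp = s(3s)^3 = 27s^4
s = (1.4 x 10^-10 / 27)^(1/4) = 1.5 × 10^-3 M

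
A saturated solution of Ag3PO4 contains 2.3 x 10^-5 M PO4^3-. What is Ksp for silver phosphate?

Ag3PO4(s) ⇌ 3 Ag^+ + PO4^3-
Stoichiometry gives [Ag^+] = (3/1)[PO4^3-] = 6.90 × 10^-5 M.
Ksp = [Ag^+]^3[PO4^3-]
Ksp = (6.90 × 10^-5)^3 × 2.3 × 10^-5 = 7.6 × 10^-18

Ksp = 7.6 × 10^-18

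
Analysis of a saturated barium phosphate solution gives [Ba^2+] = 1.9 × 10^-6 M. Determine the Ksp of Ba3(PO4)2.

Ba3(PO4)2(s) <=> 3 Ba^2+ + 2 PO4^3-
Stoichiometry gives [PO4^3-] = (2/3)[Ba^2+] = 1.27 × 10^-6 M.
Ksp = [Ba^2+]^3[PO4^3-]^2
Ksp = (1.9 × 10^-6)^3 × (1.27 × 10^-6)^2 = 1.1 x 10^-29

Ksp ≈ 1.1e-29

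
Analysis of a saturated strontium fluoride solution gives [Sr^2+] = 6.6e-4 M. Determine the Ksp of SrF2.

1.1 × 10^-9

SrF2(s) ⇌ Sr^2+ + 2 F^-
Stoichiometry gives [F^-] = (2/1)[Sr^2+] = 1.32 x 10^-3 M.
Ksp = [Sr^2+][F^-]^2
Ksp = 6.6 x 10^-4 × (1.32 × 10^-3)^2 = 1.1 × 10^-9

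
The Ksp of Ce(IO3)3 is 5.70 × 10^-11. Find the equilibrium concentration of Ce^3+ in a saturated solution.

Ce(IO3)3(s) <=> Ce^3+ + 3 IO3^-
Ksp = [Ce^3+][IO3^-]^3
For each mole of Ce(IO3)3 that dissolves: [Ce^3+] = s, [IO3^-] = 3s.
Substituting: Ksp = s(3s)^3 = 27s^4
s^4 = 5.70 × 10^-11 / 27, so s = 1.205 × 10^-3 M
[Ce^3+] = s = 1.21 × 10^-3 M

[Ce^3+] ≈ 1.21e-3 M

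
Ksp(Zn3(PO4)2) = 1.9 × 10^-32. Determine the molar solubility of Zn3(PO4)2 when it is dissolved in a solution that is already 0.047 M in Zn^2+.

s = 6.8 x 10^-15 M

Zn3(PO4)2(s) <=> 3 Zn^2+ + 2 PO4^3-
Ksp = [Zn^2+]^3[PO4^3-]^2
If s mol/L dissolves here, [Zn^2+] = 0.047 + 3s ≈ 0.047, [PO4^3-] = 2s (Ksp is small, so little additional dissolves).
Ksp ≈ (0.047)^3 × (2s)^2
s = 6.8 × 10^-15 M
Check: 3s = 2.0 × 10^-14 ≪ 0.047, so the approximation is valid.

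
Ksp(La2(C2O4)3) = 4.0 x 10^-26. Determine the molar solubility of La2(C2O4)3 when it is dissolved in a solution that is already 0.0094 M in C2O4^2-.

s = 1.1e-10 M

La2(C2O4)3(s) ⇌ 2 La^3+(aq) + 3 C2O4^2-(aq)
Ksp = [La^3+]^2[C2O4^2-]^3
Let s = moles of La2(C2O4)3 that dissolve per litre. [La^3+] = 2s, [C2O4^2-] = 0.0094 + 3s ≈ 0.0094 (Ksp is small, so little additional dissolves).
Ksp ≈ (2s)^2 × (0.0094)^3
s = 1.1 × 10^-10 M
Check: 3s = 3.3 × 10^-10 ≪ 0.0094, so the approximation is valid.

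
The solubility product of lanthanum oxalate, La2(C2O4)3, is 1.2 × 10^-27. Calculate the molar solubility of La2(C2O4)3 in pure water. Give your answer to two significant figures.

s = 1.6 × 10^-6 M

La2(C2O4)3(s) ⇌ 2 La^3+ + 3 C2O4^2-
Ksp = [La^3+]^2[C2O4^2-]^3
With molar solubility s: [La^3+] = 2s, [C2O4^2-] = 3s.
So Ksp = (2s)^2 × (3s)^3 = 108s^5
s^5 = 1.2 × 10^-27 / 108, so s = 1.6 × 10^-6 M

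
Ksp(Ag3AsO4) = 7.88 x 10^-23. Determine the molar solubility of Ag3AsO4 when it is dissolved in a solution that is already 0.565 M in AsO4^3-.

s ≈ 1.73e-8 M

Ag3AsO4(s) ⇌ 3 Ag^+(aq) + AsO4^3-(aq)
Ksp = [Ag^+]^3[AsO4^3-]
If s mol/L dissolves here, [Ag^+] = 3s, [AsO4^3-] = 0.565 + s ≈ 0.565 (Ksp is small, so little additional dissolves).
Ksp ≈ (3s)^3 × 0.565
s = 1.73 × 10^-8 M
Check: s = 1.7 × 10^-8 ≪ 0.565, so the approximation is valid.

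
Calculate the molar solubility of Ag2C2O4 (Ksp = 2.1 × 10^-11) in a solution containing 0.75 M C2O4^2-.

Ag2C2O4(s) ⇌ 2 Ag^+(aq) + C2O4^2-(aq)
Ksp = [Ag^+]^2[C2O4^2-]
If s mol/L dissolves here, [Ag^+] = 2s, [C2O4^2-] = 0.75 + s ≈ 0.75 (Ksp is small, so little additional dissolves).
Ksp ≈ (2s)^2 × 0.75
s = 2.6 x 10^-6 M
Check: s = 2.6 x 10^-6 ≪ 0.75, so the approximation is valid.

2.6 × 10^-6 M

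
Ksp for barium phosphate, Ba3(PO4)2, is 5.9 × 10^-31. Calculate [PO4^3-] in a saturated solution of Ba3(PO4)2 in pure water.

Ba3(PO4)2(s) ⇌ 3 Ba^2+(aq) + 2 PO4^3-(aq)
Ksp = [Ba^2+]^3[PO4^3-]^2
For each mole of Ba3(PO4)2 that dissolves: [Ba^2+] = 3s, [PO4^3-] = 2s.
Substituting: Ksp = (3s)^3(2s)^2 = 108s^5
s = (5.9 × 10^-31 / 108)^(1/5) = 3.53 × 10^-7 M
[PO4^3-] = 2s = 7.1 × 10^-7 M

7.1 × 10^-7 M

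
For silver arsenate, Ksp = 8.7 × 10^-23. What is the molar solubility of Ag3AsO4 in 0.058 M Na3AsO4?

3.8 × 10^-8 M

Ag3AsO4(s) <=> 3 Ag^+(aq) + AsO4^3-(aq)
Ksp = [Ag^+]^3[AsO4^3-]
Let s be the molar solubility in this solution. [Ag^+] = 3s, [AsO4^3-] = 0.058 + s ≈ 0.058 (since AsO4^3- from Na3AsO4 dominates).
Ksp ≈ (3s)^3 × 0.058
s = 3.8 × 10^-8 M
Check: s = 3.8 x 10^-8 ≪ 0.058, so the approximation is valid.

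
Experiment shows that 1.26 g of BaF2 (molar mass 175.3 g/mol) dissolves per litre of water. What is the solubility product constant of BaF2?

1.49 × 10^-6

Molar solubility s = (1.26 g/L) / (175.3 g/mol) = 7.188 × 10^-3 M.
BaF2(s) ⇌ Ba^2+(aq) + 2 F^-(aq)
With molar solubility s: [Ba^2+] = s, [F^-] = 2s.
Ksp = [Ba^2+][F^-]^2
Substituting: Ksp = s(2s)^2 = 4s^3
Ksp = 4 × (7.188 × 10^-3)^3 = 1.49 × 10^-6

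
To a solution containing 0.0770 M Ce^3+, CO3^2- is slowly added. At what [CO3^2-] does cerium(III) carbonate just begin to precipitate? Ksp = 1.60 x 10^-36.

[CO3^2-] = 6.46 × 10^-12 M

Ce2(CO3)3(s) ⇌ 2 Ce^3+(aq) + 3 CO3^2-(aq)
Ksp = [Ce^3+]^2[CO3^2-]^3
Precipitation begins when Q = Ksp. With [Ce^3+] = 0.0770 M:
1.60 x 10^-36 = (0.0770)^2 × [CO3^2-]^3
[CO3^2-] = (1.60 x 10^-36 / 5.929 x 10^-3)^(1/3) = 6.46 × 10^-12 M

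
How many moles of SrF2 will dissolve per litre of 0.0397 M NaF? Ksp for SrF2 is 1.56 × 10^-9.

SrF2(s) ⇌ Sr^2+(aq) + 2 F^-(aq)
Ksp = [Sr^2+][F^-]^2
Let s be the molar solubility in this solution. [Sr^2+] = s, [F^-] = 0.0397 + 2s ≈ 0.0397 (common-ion effect: F^- is already 0.0397 M).
Ksp ≈ s × (0.0397)^2
s = 9.90 × 10^-7 M
Check: 2s = 2.0 × 10^-6 ≪ 0.0397, so the approximation is valid.

9.90e-7 M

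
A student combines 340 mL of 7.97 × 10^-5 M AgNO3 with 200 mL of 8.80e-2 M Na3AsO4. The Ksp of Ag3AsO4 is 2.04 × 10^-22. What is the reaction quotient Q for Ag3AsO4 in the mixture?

4.12 × 10^-15

Total volume = 340 + 200 = 540 mL.
[Ag^+] = 7.97 × 10^-5 × (340/540) = 5.018 x 10^-5 M
[AsO4^3-] = 8.80 × 10^-2 × (200/540) = 3.259 × 10^-2 M
Ag3AsO4(s) <=> 3 Ag^+(aq) + AsO4^3-(aq), so Q = [Ag^+]^3[AsO4^3-]
Q = (5.018 x 10^-5)^3(3.259 × 10^-2) = 4.12 × 10^-15
Q > Ksp, so Ag3AsO4 will precipitate.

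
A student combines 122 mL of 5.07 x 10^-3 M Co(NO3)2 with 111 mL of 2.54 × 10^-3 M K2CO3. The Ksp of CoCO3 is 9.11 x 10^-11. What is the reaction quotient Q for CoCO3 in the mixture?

Q ≈ 3.21e-6

Total volume = 122 + 111 = 233 mL.
[Co^2+] = 5.07 x 10^-3 × (122/233) = 2.655 × 10^-3 M
[CO3^2-] = 2.54 × 10^-3 × (111/233) = 1.210 × 10^-3 M
CoCO3(s) ⇌ Co^2+ + CO3^2-, so Q = [Co^2+][CO3^2-]
Q = (2.655 × 10^-3)(1.210 × 10^-3) = 3.21 × 10^-6
Q > Ksp, so CoCO3 will precipitate.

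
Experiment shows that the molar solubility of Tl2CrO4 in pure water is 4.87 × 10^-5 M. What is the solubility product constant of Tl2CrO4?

Ksp ≈ 4.62e-13

Tl2CrO4(s) ⇌ 2 Tl^+(aq) + CrO4^2-(aq)
With molar solubility s: [Tl^+] = 2s, [CrO4^2-] = s.
Ksp = [Tl^+]^2[CrO4^2-]
Substituting: Ksp = (2s)^2s = 4s^3
With s = 4.87 x 10^-5: Ksp = 4.62 x 10^-13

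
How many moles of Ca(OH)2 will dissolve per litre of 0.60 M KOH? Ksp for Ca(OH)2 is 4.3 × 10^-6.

Ca(OH)2(s) ⇌ Ca^2+ + 2 OH^-
Ksp = [Ca^2+][OH^-]^2
Let s be the molar solubility in this solution. [Ca^2+] = s, [OH^-] = 0.60 + 2s ≈ 0.60 (since OH^- from KOH dominates).
Ksp ≈ s × (0.60)^2
s = 1.2 × 10^-5 M
Check: 2s = 2.4 × 10^-5 ≪ 0.60, so the approximation is valid.

s = 1.2 × 10^-5 M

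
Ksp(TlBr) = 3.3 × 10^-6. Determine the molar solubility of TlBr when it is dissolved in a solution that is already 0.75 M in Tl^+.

s ≈ 4.4 x 10^-6 M

TlBr(s) <=> Tl^+ + Br^-
Ksp = [Tl^+][Br^-]
If s mol/L dissolves here, [Tl^+] = 0.75 + s ≈ 0.75, [Br^-] = s (Ksp is small, so little additional dissolves).
Ksp ≈ 0.75 × s
s = 4.4 x 10^-6 M
Check: s = 4.4 × 10^-6 ≪ 0.75, so the approximation is valid.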